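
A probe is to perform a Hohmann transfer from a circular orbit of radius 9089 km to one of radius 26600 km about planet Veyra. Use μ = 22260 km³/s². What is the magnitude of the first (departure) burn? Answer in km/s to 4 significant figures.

The Hohmann ellipse has a_t = (r₁ + r₂)/2 = 17844.5 km.
On the circular orbit at r = 9089 km, v_c = √(μ/r) = 1.5650 km/s.
Vis-viva on the transfer ellipse at r = 9089 km gives v_t = √[μ(2/r − 1/a_t)] = 1.9107 km/s.
Δv₁ = |v_t − v_c| = |1.9107 − 1.5650| = 0.3457 km/s.

Δv₁ = 0.3457 km/s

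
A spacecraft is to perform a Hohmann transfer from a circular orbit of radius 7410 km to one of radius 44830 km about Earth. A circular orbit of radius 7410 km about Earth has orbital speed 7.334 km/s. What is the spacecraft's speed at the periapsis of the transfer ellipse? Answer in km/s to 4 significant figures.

From the circular-orbit relation v² = μ/r at r = 7410 km: μ = v²r = (7.334)² × 7410 = 3.98566×10^5 km³/s².
Semi-major axis of the transfer orbit: a_t = (7410 + 44830)/2 = 26120 km.
The periapsis of the transfer ellipse is at r = 7410 km.
Applying v² = μ(2/r − 1/a_t): v = 9.608 km/s.

v = 9.608 km/s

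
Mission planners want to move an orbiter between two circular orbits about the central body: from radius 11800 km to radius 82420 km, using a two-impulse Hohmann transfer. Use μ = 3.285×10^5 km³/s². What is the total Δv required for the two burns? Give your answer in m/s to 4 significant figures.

Δv = 2700 m/s

The Hohmann ellipse has a_t = (r₁ + r₂)/2 = 47110 km.
Circular speed at r₁: v₁ = √(μ/r₁) = √(3.285×10^5/11800) = 5.276 km/s.
On the transfer ellipse at r₁, vis-viva gives v_p = √[μ(2/r₁ − 1/a_t)] = 6.979 km/s.
First burn Δv₁ = |v_p − v₁| = 1.703 km/s.
At r₂, v₂ = √(μ/r₂) = 1.99642 km/s.
Transfer-orbit speed at r₂: v_a = √[μ(2/r₂ − 1/a_t)] = 0.999162 km/s.
Second burn Δv₂ = |v₂ − v_a| = 0.9973 km/s.
Total Δv = Δv₁ + Δv₂ = 2.700 km/s.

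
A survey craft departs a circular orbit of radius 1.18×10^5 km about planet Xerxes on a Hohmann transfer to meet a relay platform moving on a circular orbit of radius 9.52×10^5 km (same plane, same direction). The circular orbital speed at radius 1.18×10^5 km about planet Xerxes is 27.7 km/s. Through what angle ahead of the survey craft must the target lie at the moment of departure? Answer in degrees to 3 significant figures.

φ = 104°

From the circular-orbit relation v² = μ/r at r = 1.18×10^5 km: μ = v²r = (27.7)² × 1.18×10^5 = 9.05402×10^7 km³/s².
The Hohmann ellipse has a_t = (r₁ + r₂)/2 = 5.350×10^5 km.
Transfer time t = π√(a_t³/μ) = 1.2920×10^5 s.
The target's mean motion on its circular orbit is ω₂ = √(μ/r₂³) = 1.0244×10^-5 rad/s.
Angle swept by the target during transfer: ω₂·t = 1.3235 rad = 75.83°.
The survey craft traverses 180° on the transfer ellipse, so the target must lead by 180° − 75.83° = 104°.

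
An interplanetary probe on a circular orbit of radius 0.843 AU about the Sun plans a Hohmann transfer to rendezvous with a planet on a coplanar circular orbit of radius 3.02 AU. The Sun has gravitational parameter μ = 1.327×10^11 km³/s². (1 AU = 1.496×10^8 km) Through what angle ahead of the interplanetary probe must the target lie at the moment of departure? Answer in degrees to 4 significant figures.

φ = 87.93°

In km: r₁ = 0.843 × 1.496×10^8 = 1.261128×10^8 km; r₂ = 3.02 × 1.496×10^8 = 4.51792×10^8 km.
Transfer-ellipse semi-major axis a_t = (r₁ + r₂)/2 = (1.261128×10^8 + 4.51792×10^8)/2 = 2.889524×10^8 km.
Transfer time t = π√(a_t³/μ) = 4.236×10^7 s.
The target's mean motion on its circular orbit is ω₂ = √(μ/r₂³) = 3.793×10^-8 rad/s.
Angle swept by the target during transfer: ω₂·t = 1.607 rad = 92.07°.
Arrival is 180° from departure on the ellipse, so φ = 180° − 92.07° = 87.93°.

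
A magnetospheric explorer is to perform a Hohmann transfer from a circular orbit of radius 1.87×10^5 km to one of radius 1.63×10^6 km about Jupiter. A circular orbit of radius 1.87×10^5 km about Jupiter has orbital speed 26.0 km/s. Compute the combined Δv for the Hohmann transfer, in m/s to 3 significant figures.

Δv = 13600 m/s

From the circular-orbit relation v² = μ/r at r = 1.87×10^5 km: μ = v²r = (26.0)² × 1.87×10^5 = 1.26412×10^8 km³/s².
Transfer-ellipse semi-major axis a_t = (r₁ + r₂)/2 = (1.870×10^5 + 1.630×10^6)/2 = 9.085×10^5 km.
Circular speed at r₁: v₁ = √(μ/r₁) = √(1.26412×10^8/1.870×10^5) = 26.000 km/s.
Transfer-orbit speed at r₁ (vis-viva): v_p = √[μ(2/r₁ − 1/a_t)] = 34.826 km/s.
First burn Δv₁ = |v_p − v₁| = 8.826 km/s.
At r₂, v₂ = √(μ/r₂) = 8.806 km/s.
Transfer-orbit speed at r₂: v_a = √[μ(2/r₂ − 1/a_t)] = 3.995 km/s.
Second burn Δv₂ = |v₂ − v_a| = 4.811 km/s.
Δv = Δv₁ + Δv₂ = 8.826 + 4.811 = 13.64 km/s.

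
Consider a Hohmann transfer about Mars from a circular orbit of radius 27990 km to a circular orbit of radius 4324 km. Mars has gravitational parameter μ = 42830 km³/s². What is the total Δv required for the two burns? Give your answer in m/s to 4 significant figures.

Semi-major axis of the transfer orbit: a_t = (27990 + 4324)/2 = 16157 km.
Circular speed at r₁: v₁ = √(μ/r₁) = √(42830/27990) = 1.237 km/s.
On the transfer ellipse at r₁, v² = μ(2/r − 1/a) gives v_a = √[μ(2/r₁ − 1/a_t)] = 0.6399 km/s.
First burn Δv₁ = |v_a − v₁| = 0.5971 km/s.
At r₂, v₂ = √(μ/r₂) = 3.1472 km/s.
Transfer-orbit speed at r₂: v_p = √[μ(2/r₂ − 1/a_t)] = 4.1424 km/s.
Second burn Δv₂ = |v₂ − v_p| = 0.9952 km/s.
Δv = Δv₁ + Δv₂ = 0.5971 + 0.9952 = 1.592 km/s.

Δv = 1592 m/s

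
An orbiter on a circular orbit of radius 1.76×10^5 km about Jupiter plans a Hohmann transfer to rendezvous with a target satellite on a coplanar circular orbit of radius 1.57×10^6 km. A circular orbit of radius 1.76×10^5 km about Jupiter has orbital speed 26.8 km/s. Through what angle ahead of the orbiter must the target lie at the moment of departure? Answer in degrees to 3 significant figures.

φ = 105°

From the circular-orbit relation v² = μ/r at r = 1.76×10^5 km: μ = v²r = (26.8)² × 1.76×10^5 = 1.26410×10^8 km³/s².
Transfer-ellipse semi-major axis a_t = (r₁ + r₂)/2 = (1.760×10^5 + 1.570×10^6)/2 = 8.730×10^5 km.
Transfer time t = π√(a_t³/μ) = 2.2792×10^5 s.
Target angular speed ω₂ = √(μ/r₂³) = 5.7153×10^-6 rad/s.
Angle swept by the target during transfer: ω₂·t = 1.30263 rad = 74.64°.
Arrival is 180° from departure on the ellipse, so φ = 180° − 74.64° = 105°.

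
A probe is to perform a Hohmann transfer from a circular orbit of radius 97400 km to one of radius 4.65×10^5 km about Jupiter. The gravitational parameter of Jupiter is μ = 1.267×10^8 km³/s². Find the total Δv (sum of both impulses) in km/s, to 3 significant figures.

Δv = 17.1 km/s

Transfer-ellipse semi-major axis a_t = (r₁ + r₂)/2 = (97400 + 4.650×10^5)/2 = 2.812×10^5 km.
At r₁ the circular-orbit speed is v₁ = √(μ/r₁) = 36.07 km/s.
On the transfer ellipse at r₁, v² = μ(2/r − 1/a) gives v_p = √[μ(2/r₁ − 1/a_t)] = 46.38 km/s.
First burn Δv₁ = |v_p − v₁| = 10.31 km/s.
Circular speed at r₂: v₂ = √(μ/r₂) = 16.507 km/s.
Transfer-orbit speed at r₂: v_a = √[μ(2/r₂ − 1/a_t)] = 9.7148 km/s.
Second burn Δv₂ = |v₂ − v_a| = 6.792 km/s.
Δv = Δv₁ + Δv₂ = 10.31 + 6.792 = 17.10 km/s.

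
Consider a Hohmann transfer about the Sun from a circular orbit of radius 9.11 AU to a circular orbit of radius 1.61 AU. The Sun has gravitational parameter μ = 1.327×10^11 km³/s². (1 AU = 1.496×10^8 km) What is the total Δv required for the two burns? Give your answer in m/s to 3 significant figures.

In km: r₁ = 9.11 × 1.496×10^8 = 1.362856×10^9 km; r₂ = 1.61 × 1.496×10^8 = 2.40856×10^8 km.
The Hohmann ellipse has a_t = (r₁ + r₂)/2 = 8.01856×10^8 km.
At r₁ the circular-orbit speed is v₁ = √(μ/r₁) = 9.868 km/s.
Transfer-orbit speed at r₁ (vis-viva): v_a = √[μ(2/r₁ − 1/a_t)] = 5.408 km/s.
First burn Δv₁ = |v_a − v₁| = 4.460 km/s.
At r₂, v₂ = √(μ/r₂) = 23.47236 km/s.
Transfer-orbit speed at r₂: v_p = √[μ(2/r₂ − 1/a_t)] = 30.60085 km/s.
Second burn Δv₂ = |v₂ − v_p| = 7.128 km/s.
Total Δv = Δv₁ + Δv₂ = 11.59 km/s.

Δv = 11600 m/s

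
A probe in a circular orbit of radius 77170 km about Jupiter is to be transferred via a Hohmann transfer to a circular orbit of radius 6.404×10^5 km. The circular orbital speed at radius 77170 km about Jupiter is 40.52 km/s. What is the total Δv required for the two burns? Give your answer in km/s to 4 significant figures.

From the circular-orbit relation v² = μ/r at r = 77170 km: μ = v²r = (40.52)² × 77170 = 1.26703×10^8 km³/s².
Semi-major axis of the transfer orbit: a_t = (77170 + 6.404×10^5)/2 = 3.58785×10^5 km.
At r₁ the circular-orbit speed is v₁ = √(μ/r₁) = 40.520 km/s.
Transfer-orbit speed at r₁ (vis-viva): v_p = √[μ(2/r₁ − 1/a_t)] = 54.135 km/s.
First burn Δv₁ = |v_p − v₁| = 13.615 km/s.
Circular speed at r₂: v₂ = √(μ/r₂) = 14.0659 km/s.
Transfer-orbit speed at r₂: v_a = √[μ(2/r₂ − 1/a_t)] = 6.52342 km/s.
Second burn Δv₂ = |v₂ − v_a| = 7.5425 km/s.
Δv = Δv₁ + Δv₂ = 13.615 + 7.5425 = 21.16 km/s.

Δv = 21.16 km/s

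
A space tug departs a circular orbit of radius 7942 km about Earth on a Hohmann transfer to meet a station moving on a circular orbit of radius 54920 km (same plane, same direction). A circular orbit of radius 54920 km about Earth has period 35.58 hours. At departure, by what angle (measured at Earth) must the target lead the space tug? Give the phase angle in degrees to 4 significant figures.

φ = 102.1°

From Kepler's third law T² = 4π²r³/μ at r = 54920 km, T = 35.58 hours = 35.58 × 3600 s = 1.28088×10^5 s: μ = 4π²r³/T² = 3.98597×10^5 km³/s².
Transfer-ellipse semi-major axis a_t = (r₁ + r₂)/2 = (7942 + 54920)/2 = 31431 km.
The half-period of the transfer ellipse is t = π√(a_t³/μ) = 27730 s.
Target angular speed ω₂ = √(μ/r₂³) = 4.905×10^-5 rad/s.
Angle swept by the target during transfer: ω₂·t = 1.3602 rad = 77.93°.
The space tug traverses 180° on the transfer ellipse, so the target must lead by 180° − 77.93° = 102.1°.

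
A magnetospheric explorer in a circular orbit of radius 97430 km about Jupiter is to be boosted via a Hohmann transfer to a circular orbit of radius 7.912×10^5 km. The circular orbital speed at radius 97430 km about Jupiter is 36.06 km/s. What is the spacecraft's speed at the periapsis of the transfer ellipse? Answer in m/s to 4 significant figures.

From the circular-orbit relation v² = μ/r at r = 97430 km: μ = v²r = (36.06)² × 97430 = 1.26691×10^8 km³/s².
Transfer-ellipse semi-major axis a_t = (r₁ + r₂)/2 = (97430 + 7.912×10^5)/2 = 4.44315×10^5 km.
The periapsis of the transfer ellipse is at r = 97430 km.
From the vis-viva equation, v = √[μ(2/r − 1/a_t)] = 48.12 km/s.

v = 48120 m/s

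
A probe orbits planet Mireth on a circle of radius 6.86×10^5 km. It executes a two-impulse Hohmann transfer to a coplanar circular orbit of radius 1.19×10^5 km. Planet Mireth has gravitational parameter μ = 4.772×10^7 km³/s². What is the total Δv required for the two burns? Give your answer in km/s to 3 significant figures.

Transfer-ellipse semi-major axis a_t = (r₁ + r₂)/2 = (6.860×10^5 + 1.190×10^5)/2 = 4.025×10^5 km.
Circular speed at r₁: v₁ = √(μ/r₁) = √(4.772×10^7/6.860×10^5) = 8.340 km/s.
Transfer-orbit speed at r₁ (v² = μ(2/r − 1/a)): v_a = √[μ(2/r₁ − 1/a_t)] = 4.535 km/s.
First burn Δv₁ = |v_a − v₁| = 3.805 km/s.
Circular speed at r₂: v₂ = √(μ/r₂) = 20.025 km/s.
Transfer-orbit speed at r₂: v_p = √[μ(2/r₂ − 1/a_t)] = 26.143 km/s.
Second burn Δv₂ = |v₂ − v_p| = 6.118 km/s.
Δv = Δv₁ + Δv₂ = 3.805 + 6.118 = 9.923 km/s.

Δv = 9.92 km/s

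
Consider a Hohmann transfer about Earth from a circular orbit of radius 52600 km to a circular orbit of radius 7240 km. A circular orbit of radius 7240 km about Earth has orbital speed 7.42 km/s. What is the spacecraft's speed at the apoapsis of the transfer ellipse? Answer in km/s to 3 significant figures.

v = 1.35 km/s

From the circular-orbit relation v² = μ/r at r = 7240 km: μ = v²r = (7.42)² × 7240 = 3.98608×10^5 km³/s².
The Hohmann ellipse has a_t = (r₁ + r₂)/2 = 29920 km.
At apoapsis, r = 52600 km.
Applying v² = μ(2/r − 1/a_t): v = 1.354 km/s.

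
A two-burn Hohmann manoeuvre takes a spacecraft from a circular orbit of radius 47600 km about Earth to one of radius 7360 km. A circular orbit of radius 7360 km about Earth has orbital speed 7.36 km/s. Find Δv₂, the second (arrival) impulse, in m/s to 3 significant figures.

From the circular-orbit relation v² = μ/r at r = 7360 km: μ = v²r = (7.36)² × 7360 = 3.98688×10^5 km³/s².
Semi-major axis of the transfer orbit: a_t = (47600 + 7360)/2 = 27480 km.
Circular speed at r = 7360 km: v_c = √(μ/r) = 7.360 km/s.
Transfer-orbit speed at the same r (vis-viva, a = a_t): v_t = √[μ(2/r − 1/a_t)] = 9.687 km/s.
Δv₂ = |v_t − v_c| = |9.687 − 7.360| = 2.327 km/s.

Δv₂ = 2330 m/s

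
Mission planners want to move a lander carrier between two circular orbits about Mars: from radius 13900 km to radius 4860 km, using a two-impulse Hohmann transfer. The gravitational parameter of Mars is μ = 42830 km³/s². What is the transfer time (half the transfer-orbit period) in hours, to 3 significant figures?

t = 3.83 hours

The Hohmann ellipse has a_t = (r₁ + r₂)/2 = 9380 km.
Transfer time t = π√(a_t³/μ) = π√((9380)³ / 42830) = 13790 s.
Converting: 13790 s ÷ 3600 s/hour = 3.83 hours.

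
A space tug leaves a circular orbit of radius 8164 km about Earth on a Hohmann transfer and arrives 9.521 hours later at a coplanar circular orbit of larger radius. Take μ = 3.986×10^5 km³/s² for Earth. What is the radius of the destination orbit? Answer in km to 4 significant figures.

Transfer time t = 9.521 hours = 34275.6 s, and t = π√(a_t³/μ).
So a_t = (μ t²/π²)^(1/3) = (3.986×10^5 × (34275.6)² / π²)^(1/3) = 36202 km.
Since a_t = (r₁ + r₂)/2, r₂ = 2a_t − r₁ = 2×36202 − 8164 = 64240 km.

r₂ = 64240 km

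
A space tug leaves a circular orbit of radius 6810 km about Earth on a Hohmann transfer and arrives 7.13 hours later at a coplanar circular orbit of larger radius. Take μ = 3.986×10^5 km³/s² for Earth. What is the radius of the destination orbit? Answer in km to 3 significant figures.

Transfer time t = 7.13 hours = 25668 s, and t = π√(a_t³/μ).
So a_t = (μ t²/π²)^(1/3) = (3.986×10^5 × (25668)² / π²)^(1/3) = 29854 km.
Since a_t = (r₁ + r₂)/2, r₂ = 2a_t − r₁ = 2×29854 − 6810 = 52898 km.

r₂ = 52900 km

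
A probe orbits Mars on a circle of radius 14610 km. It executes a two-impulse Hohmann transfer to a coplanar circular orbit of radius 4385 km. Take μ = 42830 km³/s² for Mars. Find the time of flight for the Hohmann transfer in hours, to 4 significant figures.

t = 3.903 hours

The Hohmann ellipse has a_t = (r₁ + r₂)/2 = 9497.5 km.
Half the transfer-orbit period gives t = π√(a_t³/μ) = 14050 s.
Converting: 14050 s ÷ 3600 s/hour = 3.903 hours.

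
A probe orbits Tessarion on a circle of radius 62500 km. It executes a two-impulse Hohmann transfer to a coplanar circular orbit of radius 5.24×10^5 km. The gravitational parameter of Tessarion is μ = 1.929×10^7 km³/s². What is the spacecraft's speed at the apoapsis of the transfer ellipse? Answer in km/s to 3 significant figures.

v = 2.80 km/s

Semi-major axis of the transfer orbit: a_t = (62500 + 5.240×10^5)/2 = 2.9325×10^5 km.
At apoapsis, r = 5.240×10^5 km.
Vis-viva: v = √[μ(2/r − 1/a_t)] = √[1.929×10^7 × (2/5.240×10^5 − 1/2.9325×10^5)] = 2.801 km/s.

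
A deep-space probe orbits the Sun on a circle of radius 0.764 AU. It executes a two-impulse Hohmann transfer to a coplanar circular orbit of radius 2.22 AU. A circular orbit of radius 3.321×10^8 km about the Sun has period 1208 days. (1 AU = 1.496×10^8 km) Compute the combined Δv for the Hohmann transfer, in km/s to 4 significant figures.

From Kepler's third law T² = 4π²r³/μ at r = 3.321×10^8 km, T = 1208 days = 1208 × 86400 s = 1.043712×10^8 s: μ = 4π²r³/T² = 1.32741×10^11 km³/s².
In km: r₁ = 0.764 × 1.496×10^8 = 1.142944×10^8 km; r₂ = 2.22 × 1.496×10^8 = 3.32112×10^8 km.
Transfer-ellipse semi-major axis a_t = (r₁ + r₂)/2 = (1.142944×10^8 + 3.32112×10^8)/2 = 2.232032×10^8 km.
Circular speed at r₁: v₁ = √(μ/r₁) = √(1.32741×10^11/1.142944×10^8) = 34.079 km/s.
On the transfer ellipse at r₁, v² = μ(2/r − 1/a) gives v_p = √[μ(2/r₁ − 1/a_t)] = 41.570 km/s.
First burn Δv₁ = |v_p − v₁| = 7.491 km/s.
At r₂, v₂ = √(μ/r₂) = 19.992 km/s.
Transfer-orbit speed at r₂: v_a = √[μ(2/r₂ − 1/a_t)] = 14.306 km/s.
Second burn Δv₂ = |v₂ − v_a| = 5.686 km/s.
Δv = Δv₁ + Δv₂ = 7.491 + 5.686 = 13.18 km/s.

Δv = 13.18 km/s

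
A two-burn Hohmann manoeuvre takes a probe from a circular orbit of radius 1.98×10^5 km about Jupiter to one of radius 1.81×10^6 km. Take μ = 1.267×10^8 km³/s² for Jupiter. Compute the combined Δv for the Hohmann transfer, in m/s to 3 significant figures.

Semi-major axis of the transfer orbit: a_t = (1.980×10^5 + 1.810×10^6)/2 = 1.004×10^6 km.
Circular speed at r₁: v₁ = √(μ/r₁) = √(1.267×10^8/1.980×10^5) = 25.296 km/s.
On the transfer ellipse at r₁, vis-viva equation gives v_p = √[μ(2/r₁ − 1/a_t)] = 33.965 km/s.
First burn Δv₁ = |v_p − v₁| = 8.669 km/s.
Circular speed at r₂: v₂ = √(μ/r₂) = 8.3666 km/s.
Transfer-orbit speed at r₂: v_a = √[μ(2/r₂ − 1/a_t)] = 3.7155 km/s.
Second burn Δv₂ = |v₂ − v_a| = 4.651 km/s.
Total Δv = Δv₁ + Δv₂ = 13.32 km/s.

Δv = 13300 m/s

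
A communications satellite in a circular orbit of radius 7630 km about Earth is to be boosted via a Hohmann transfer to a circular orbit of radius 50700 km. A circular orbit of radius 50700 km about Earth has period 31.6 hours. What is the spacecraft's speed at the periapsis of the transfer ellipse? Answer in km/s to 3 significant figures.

From Kepler's third law T² = 4π²r³/μ at r = 50700 km, T = 31.6 hours = 31.6 × 3600 s = 1.1376×10^5 s: μ = 4π²r³/T² = 3.97562×10^5 km³/s².
Transfer-ellipse semi-major axis a_t = (r₁ + r₂)/2 = (7630 + 50700)/2 = 29165 km.
At periapsis, r = 7630 km.
From the vis-viva equation, v = √[μ(2/r − 1/a_t)] = 9.517 km/s.

v = 9.52 km/s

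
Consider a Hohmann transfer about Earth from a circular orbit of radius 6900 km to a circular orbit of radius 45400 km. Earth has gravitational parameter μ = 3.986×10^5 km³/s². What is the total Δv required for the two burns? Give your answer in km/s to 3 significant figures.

Δv = 3.86 km/s

The Hohmann ellipse has a_t = (r₁ + r₂)/2 = 26150 km.
At r₁ the circular-orbit speed is v₁ = √(μ/r₁) = 7.60053 km/s.
Transfer-orbit speed at r₁ (v² = μ(2/r − 1/a)): v_p = √[μ(2/r₁ − 1/a_t)] = 10.0147 km/s.
First burn Δv₁ = |v_p − v₁| = 2.414 km/s.
At r₂, v₂ = √(μ/r₂) = 2.963 km/s.
Transfer-orbit speed at r₂: v_a = √[μ(2/r₂ − 1/a_t)] = 1.522 km/s.
Second burn Δv₂ = |v₂ − v_a| = 1.441 km/s.
Δv = Δv₁ + Δv₂ = 2.414 + 1.441 = 3.855 km/s.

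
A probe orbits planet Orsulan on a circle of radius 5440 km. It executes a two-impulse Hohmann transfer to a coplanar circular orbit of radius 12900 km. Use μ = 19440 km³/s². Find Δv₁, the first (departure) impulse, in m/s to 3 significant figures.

Transfer-ellipse semi-major axis a_t = (r₁ + r₂)/2 = (5440 + 12900)/2 = 9170 km.
Circular speed at r = 5440 km: v_c = √(μ/r) = 1.8904 km/s.
Transfer-orbit speed at the same r (vis-viva, a = a_t): v_t = √[μ(2/r − 1/a_t)] = 2.2421 km/s.
Δv₁ = |v_t − v_c| = |2.2421 − 1.8904| = 0.3517 km/s.

Δv₁ = 352 m/s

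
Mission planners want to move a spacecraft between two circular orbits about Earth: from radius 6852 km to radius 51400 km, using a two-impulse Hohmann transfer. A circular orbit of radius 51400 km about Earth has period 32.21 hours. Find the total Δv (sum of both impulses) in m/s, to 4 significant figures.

From Kepler's third law T² = 4π²r³/μ at r = 51400 km, T = 32.21 hours = 32.21 × 3600 s = 1.15956×10^5 s: μ = 4π²r³/T² = 3.98715×10^5 km³/s².
Semi-major axis of the transfer orbit: a_t = (6852 + 51400)/2 = 29126 km.
At r₁ the circular-orbit speed is v₁ = √(μ/r₁) = 7.62821 km/s.
Transfer-orbit speed at r₁ (vis-viva): v_p = √[μ(2/r₁ − 1/a_t)] = 10.1336 km/s.
First burn Δv₁ = |v_p − v₁| = 2.5054 km/s.
Circular speed at r₂: v₂ = √(μ/r₂) = 2.7852 km/s.
Transfer-orbit speed at r₂: v_a = √[μ(2/r₂ − 1/a_t)] = 1.3509 km/s.
Second burn Δv₂ = |v₂ − v_a| = 1.4343 km/s.
Total Δv = Δv₁ + Δv₂ = 3.940 km/s.

Δv = 3940 m/s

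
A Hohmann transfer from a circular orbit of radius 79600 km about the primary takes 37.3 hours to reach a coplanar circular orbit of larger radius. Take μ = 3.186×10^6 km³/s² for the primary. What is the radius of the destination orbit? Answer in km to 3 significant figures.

Transfer time t = 37.3 hours = 1.3428×10^5 s, and t = π√(a_t³/μ).
So a_t = (μ t²/π²)^(1/3) = (3.186×10^6 × (1.3428×10^5)² / π²)^(1/3) = 1.7988×10^5 km.
Since a_t = (r₁ + r₂)/2, r₂ = 2a_t − r₁ = 2×1.7988×10^5 − 79600 = 2.8016×10^5 km.

r₂ = 2.80×10^5 km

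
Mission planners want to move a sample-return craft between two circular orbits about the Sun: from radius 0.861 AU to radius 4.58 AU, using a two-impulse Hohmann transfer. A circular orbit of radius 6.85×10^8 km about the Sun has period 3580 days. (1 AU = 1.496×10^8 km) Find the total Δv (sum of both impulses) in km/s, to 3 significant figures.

From Kepler's third law T² = 4π²r³/μ at r = 6.85×10^8 km, T = 3580 days = 3580 × 86400 s = 3.09312×10^8 s: μ = 4π²r³/T² = 1.32629×10^11 km³/s².
In km: r₁ = 0.861 × 1.496×10^8 = 1.288056×10^8 km; r₂ = 4.58 × 1.496×10^8 = 6.85168×10^8 km.
Semi-major axis of the transfer orbit: a_t = (1.288056×10^8 + 6.85168×10^8)/2 = 4.069868×10^8 km.
Circular speed at r₁: v₁ = √(μ/r₁) = √(1.32629×10^11/1.288056×10^8) = 32.089 km/s.
On the transfer ellipse at r₁, v² = μ(2/r − 1/a) gives v_p = √[μ(2/r₁ − 1/a_t)] = 41.635 km/s.
First burn Δv₁ = |v_p − v₁| = 9.546 km/s.
Circular speed at r₂: v₂ = √(μ/r₂) = 13.913 km/s.
Transfer-orbit speed at r₂: v_a = √[μ(2/r₂ − 1/a_t)] = 7.8270 km/s.
Second burn Δv₂ = |v₂ − v_a| = 6.086 km/s.
Total Δv = Δv₁ + Δv₂ = 15.63 km/s.

Δv = 15.6 km/s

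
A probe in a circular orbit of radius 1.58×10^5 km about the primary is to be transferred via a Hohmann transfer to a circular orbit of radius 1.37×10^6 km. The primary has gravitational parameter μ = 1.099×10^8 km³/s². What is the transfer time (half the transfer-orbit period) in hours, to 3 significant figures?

t = 55.6 hours

Transfer-ellipse semi-major axis a_t = (r₁ + r₂)/2 = (1.580×10^5 + 1.370×10^6)/2 = 7.640×10^5 km.
Transfer time t = π√(a_t³/μ) = π√((7.640×10^5)³ / 1.099×10^8) = 2.001×10^5 s.
Converting: 2.001×10^5 s ÷ 3600 s/hour = 55.6 hours.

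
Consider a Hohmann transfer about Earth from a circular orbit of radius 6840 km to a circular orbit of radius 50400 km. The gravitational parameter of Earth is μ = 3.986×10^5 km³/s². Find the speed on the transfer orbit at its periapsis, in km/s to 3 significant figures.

Semi-major axis of the transfer orbit: a_t = (6840 + 50400)/2 = 28620 km.
The periapsis of the transfer ellipse is at r = 6840 km.
From the vis-viva equation, v = √[μ(2/r − 1/a_t)] = 10.13 km/s.

v = 10.1 km/s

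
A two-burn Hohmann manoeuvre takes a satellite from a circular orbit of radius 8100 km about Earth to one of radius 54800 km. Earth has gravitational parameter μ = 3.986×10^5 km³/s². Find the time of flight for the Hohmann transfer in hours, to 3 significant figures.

t = 7.71 hours

Transfer-ellipse semi-major axis a_t = (r₁ + r₂)/2 = (8100 + 54800)/2 = 31450 km.
Half the transfer-orbit period gives t = π√(a_t³/μ) = 27750 s.
Converting: 27750 s ÷ 3600 s/hour = 7.71 hours.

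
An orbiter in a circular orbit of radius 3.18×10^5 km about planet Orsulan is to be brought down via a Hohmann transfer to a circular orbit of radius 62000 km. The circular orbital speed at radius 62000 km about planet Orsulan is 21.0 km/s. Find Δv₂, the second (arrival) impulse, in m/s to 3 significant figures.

Δv₂ = 6170 m/s

From the circular-orbit relation v² = μ/r at r = 62000 km: μ = v²r = (21.0)² × 62000 = 2.73420×10^7 km³/s².
The Hohmann ellipse has a_t = (r₁ + r₂)/2 = 1.900×10^5 km.
On the circular orbit at r = 62000 km, v_c = √(μ/r) = 21.000 km/s.
Transfer-orbit speed at the same r (vis-viva, a = a_t): v_t = √[μ(2/r − 1/a_t)] = 27.168 km/s.
Δv₂ = |v_t − v_c| = |27.168 − 21.000| = 6.168 km/s.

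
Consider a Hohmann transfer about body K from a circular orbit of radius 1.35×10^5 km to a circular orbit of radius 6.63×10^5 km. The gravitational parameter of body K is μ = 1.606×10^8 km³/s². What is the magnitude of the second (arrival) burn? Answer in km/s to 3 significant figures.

The Hohmann ellipse has a_t = (r₁ + r₂)/2 = 3.990×10^5 km.
On the circular orbit at r = 6.630×10^5 km, v_c = √(μ/r) = 15.564 km/s.
Transfer-orbit speed at the same r (vis-viva, a = a_t): v_t = √[μ(2/r − 1/a_t)] = 9.0531 km/s.
Δv₂ = |v_t − v_c| = |9.0531 − 15.564| = 6.511 km/s.

Δv₂ = 6.51 km/s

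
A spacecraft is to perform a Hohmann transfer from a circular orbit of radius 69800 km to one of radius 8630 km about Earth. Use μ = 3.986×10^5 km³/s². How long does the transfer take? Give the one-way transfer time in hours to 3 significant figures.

Semi-major axis of the transfer orbit: a_t = (69800 + 8630)/2 = 39215 km.
By Kepler's third law the transfer-orbit period is T = 2π√(a_t³/μ), so t = T/2 = 38640 s.
Converting: 38640 s ÷ 3600 s/hour = 10.7 hours.

t = 10.7 hours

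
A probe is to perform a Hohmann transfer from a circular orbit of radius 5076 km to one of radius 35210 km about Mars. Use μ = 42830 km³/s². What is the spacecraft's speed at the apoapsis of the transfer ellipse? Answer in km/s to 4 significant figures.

The Hohmann ellipse has a_t = (r₁ + r₂)/2 = 20143 km.
The apoapsis of the transfer ellipse is at r = 35210 km.
Vis-viva: v = √[μ(2/r − 1/a_t)] = √[42830 × (2/35210 − 1/20143)] = 0.5537 km/s.

v = 0.5537 km/s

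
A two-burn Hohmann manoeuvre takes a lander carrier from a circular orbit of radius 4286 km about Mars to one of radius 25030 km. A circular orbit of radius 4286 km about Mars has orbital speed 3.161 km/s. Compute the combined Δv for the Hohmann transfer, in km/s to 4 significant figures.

From the circular-orbit relation v² = μ/r at r = 4286 km: μ = v²r = (3.161)² × 4286 = 42825.4 km³/s².
Transfer-ellipse semi-major axis a_t = (r₁ + r₂)/2 = (4286 + 25030)/2 = 14658 km.
At r₁ the circular-orbit speed is v₁ = √(μ/r₁) = 3.1610 km/s.
On the transfer ellipse at r₁, vis-viva gives v_p = √[μ(2/r₁ − 1/a_t)] = 4.1306 km/s.
First burn Δv₁ = |v_p − v₁| = 0.9696 km/s.
At r₂, v₂ = √(μ/r₂) = 1.308 km/s.
Transfer-orbit speed at r₂: v_a = √[μ(2/r₂ − 1/a_t)] = 0.7073 km/s.
Second burn Δv₂ = |v₂ − v_a| = 0.6007 km/s.
Δv = Δv₁ + Δv₂ = 0.9696 + 0.6007 = 1.570 km/s.

Δv = 1.570 km/s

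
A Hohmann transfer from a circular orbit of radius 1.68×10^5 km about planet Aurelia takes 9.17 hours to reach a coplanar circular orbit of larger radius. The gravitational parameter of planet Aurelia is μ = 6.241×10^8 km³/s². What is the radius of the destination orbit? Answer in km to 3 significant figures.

Transfer time t = 9.17 hours = 33012 s, and t = π√(a_t³/μ).
So a_t = (μ t²/π²)^(1/3) = (6.241×10^8 × (33012)² / π²)^(1/3) = 4.0998×10^5 km.
Since a_t = (r₁ + r₂)/2, r₂ = 2a_t − r₁ = 2×4.0998×10^5 − 1.680×10^5 = 6.5196×10^5 km.

r₂ = 6.52×10^5 km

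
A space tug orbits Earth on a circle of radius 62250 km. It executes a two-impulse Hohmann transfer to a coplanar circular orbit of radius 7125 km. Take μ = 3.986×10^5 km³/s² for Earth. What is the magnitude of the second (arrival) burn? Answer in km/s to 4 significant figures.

Δv₂ = 2.540 km/s

The Hohmann ellipse has a_t = (r₁ + r₂)/2 = 34687.5 km.
Circular speed at r = 7125 km: v_c = √(μ/r) = 7.480 km/s.
Transfer-orbit speed at the same r (vis-viva, a = a_t): v_t = √[μ(2/r − 1/a_t)] = 10.02 km/s.
Δv₂ = |v_t − v_c| = |10.02 − 7.480| = 2.540 km/s.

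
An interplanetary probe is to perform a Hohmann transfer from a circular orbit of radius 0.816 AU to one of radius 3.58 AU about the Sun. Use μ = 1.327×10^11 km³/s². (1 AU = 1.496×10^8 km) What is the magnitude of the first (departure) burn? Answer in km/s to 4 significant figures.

Δv₁ = 9.107 km/s

In km: r₁ = 0.816 × 1.496×10^8 = 1.220736×10^8 km; r₂ = 3.58 × 1.496×10^8 = 5.35568×10^8 km.
Transfer-ellipse semi-major axis a_t = (r₁ + r₂)/2 = (1.220736×10^8 + 5.35568×10^8)/2 = 3.288208×10^8 km.
Circular speed at r = 1.220736×10^8 km: v_c = √(μ/r) = 32.9704 km/s.
Transfer-orbit speed at the same r (vis-viva, a = a_t): v_t = √[μ(2/r − 1/a_t)] = 42.0777 km/s.
Δv₁ = |v_t − v_c| = |42.0777 − 32.9704| = 9.107 km/s.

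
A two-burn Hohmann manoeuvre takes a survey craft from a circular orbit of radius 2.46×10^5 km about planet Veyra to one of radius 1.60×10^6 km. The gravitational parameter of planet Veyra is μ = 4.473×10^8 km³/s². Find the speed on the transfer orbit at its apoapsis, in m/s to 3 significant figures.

The Hohmann ellipse has a_t = (r₁ + r₂)/2 = 9.230×10^5 km.
The apoapsis of the transfer ellipse is at r = 1.600×10^6 km.
Applying v² = μ(2/r − 1/a_t): v = 8.632 km/s.

v = 8630 m/s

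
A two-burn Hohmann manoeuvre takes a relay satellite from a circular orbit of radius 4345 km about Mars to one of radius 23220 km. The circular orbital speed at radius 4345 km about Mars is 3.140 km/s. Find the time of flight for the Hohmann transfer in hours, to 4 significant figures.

From the circular-orbit relation v² = μ/r at r = 4345 km: μ = v²r = (3.140)² × 4345 = 42840.0 km³/s².
The Hohmann ellipse has a_t = (r₁ + r₂)/2 = 13782.5 km.
Half the transfer-orbit period gives t = π√(a_t³/μ) = 24560 s.
Converting: 24560 s ÷ 3600 s/hour = 6.822 hours.

t = 6.822 hours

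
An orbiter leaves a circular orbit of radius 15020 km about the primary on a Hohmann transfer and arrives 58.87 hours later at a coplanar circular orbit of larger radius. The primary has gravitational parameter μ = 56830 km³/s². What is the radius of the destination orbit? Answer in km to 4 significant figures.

r₂ = 1.124×10^5 km

Transfer time t = 58.87 hours = 2.11932×10^5 s, and t = π√(a_t³/μ).
So a_t = (μ t²/π²)^(1/3) = (56830 × (2.11932×10^5)² / π²)^(1/3) = 63712 km.
Since a_t = (r₁ + r₂)/2, r₂ = 2a_t − r₁ = 2×63712 − 15020 = 1.12404×10^5 km.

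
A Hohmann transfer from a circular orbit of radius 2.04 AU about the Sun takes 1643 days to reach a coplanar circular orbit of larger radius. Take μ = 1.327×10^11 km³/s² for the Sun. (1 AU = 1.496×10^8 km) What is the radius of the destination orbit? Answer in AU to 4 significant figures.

r₂ = 6.611 AU

In km: r₁ = 2.04 × 1.496×10^8 = 3.05184×10^8 km.
Transfer time t = 1643 days = 1.419552×10^8 s, and t = π√(a_t³/μ).
So a_t = (μ t²/π²)^(1/3) = (1.327×10^11 × (1.419552×10^8)² / π²)^(1/3) = 6.4708×10^8 km.
Since a_t = (r₁ + r₂)/2, r₂ = 2a_t − r₁ = 2×6.4708×10^8 − 3.05184×10^8 = 9.88976×10^8 km.
In AU: r₂ = 9.88976×10^8 / 1.496×10^8 = 6.611 AU.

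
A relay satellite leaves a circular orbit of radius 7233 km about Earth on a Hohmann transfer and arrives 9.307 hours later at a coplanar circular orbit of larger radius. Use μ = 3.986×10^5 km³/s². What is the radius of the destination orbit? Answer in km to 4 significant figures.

Transfer time t = 9.307 hours = 33505.2 s, and t = π√(a_t³/μ).
So a_t = (μ t²/π²)^(1/3) = (3.986×10^5 × (33505.2)² / π²)^(1/3) = 35658 km.
Since a_t = (r₁ + r₂)/2, r₂ = 2a_t − r₁ = 2×35658 − 7233 = 64083 km.

r₂ = 64080 km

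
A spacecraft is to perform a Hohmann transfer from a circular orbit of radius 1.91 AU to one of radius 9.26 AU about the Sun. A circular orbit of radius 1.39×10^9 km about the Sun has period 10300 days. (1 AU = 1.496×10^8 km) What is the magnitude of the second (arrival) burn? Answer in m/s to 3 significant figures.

Δv₂ = 4080 m/s

From Kepler's third law T² = 4π²r³/μ at r = 1.39×10^9 km, T = 10300 days = 10300 × 86400 s = 8.8992×10^8 s: μ = 4π²r³/T² = 1.33876×10^11 km³/s².
In km: r₁ = 1.91 × 1.496×10^8 = 2.85736×10^8 km; r₂ = 9.26 × 1.496×10^8 = 1.385296×10^9 km.
Semi-major axis of the transfer orbit: a_t = (2.85736×10^8 + 1.385296×10^9)/2 = 8.35516×10^8 km.
On the circular orbit at r = 1.385296×10^9 km, v_c = √(μ/r) = 9.831 km/s.
Vis-viva on the transfer ellipse at r = 1.385296×10^9 km gives v_t = √[μ(2/r − 1/a_t)] = 5.749 km/s.
Δv₂ = |v_t − v_c| = |5.749 − 9.831| = 4.082 km/s.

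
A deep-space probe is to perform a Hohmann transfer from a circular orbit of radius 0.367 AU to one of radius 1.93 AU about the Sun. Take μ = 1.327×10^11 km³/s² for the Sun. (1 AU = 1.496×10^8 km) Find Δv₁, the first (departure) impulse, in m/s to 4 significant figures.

Δv₁ = 14570 m/s

In km: r₁ = 0.367 × 1.496×10^8 = 5.49032×10^7 km; r₂ = 1.93 × 1.496×10^8 = 2.88728×10^8 km.
The Hohmann ellipse has a_t = (r₁ + r₂)/2 = 1.718156×10^8 km.
Circular speed at r = 5.49032×10^7 km: v_c = √(μ/r) = 49.16 km/s.
Vis-viva on the transfer ellipse at r = 5.49032×10^7 km gives v_t = √[μ(2/r − 1/a_t)] = 63.73 km/s.
Δv₁ = |v_t − v_c| = |63.73 − 49.16| = 14.57 km/s.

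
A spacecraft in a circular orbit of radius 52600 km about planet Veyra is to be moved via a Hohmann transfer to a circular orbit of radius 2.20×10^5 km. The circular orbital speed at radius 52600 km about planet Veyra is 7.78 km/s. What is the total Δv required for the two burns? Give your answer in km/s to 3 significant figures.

Δv = 3.55 km/s

From the circular-orbit relation v² = μ/r at r = 52600 km: μ = v²r = (7.78)² × 52600 = 3.18379×10^6 km³/s².
The Hohmann ellipse has a_t = (r₁ + r₂)/2 = 1.363×10^5 km.
Circular speed at r₁: v₁ = √(μ/r₁) = √(3.18379×10^6/52600) = 7.780 km/s.
On the transfer ellipse at r₁, vis-viva gives v_p = √[μ(2/r₁ − 1/a_t)] = 9.884 km/s.
First burn Δv₁ = |v_p − v₁| = 2.104 km/s.
At r₂, v₂ = √(μ/r₂) = 3.804 km/s.
Transfer-orbit speed at r₂: v_a = √[μ(2/r₂ − 1/a_t)] = 2.363 km/s.
Second burn Δv₂ = |v₂ − v_a| = 1.441 km/s.
Δv = Δv₁ + Δv₂ = 2.104 + 1.441 = 3.545 km/s.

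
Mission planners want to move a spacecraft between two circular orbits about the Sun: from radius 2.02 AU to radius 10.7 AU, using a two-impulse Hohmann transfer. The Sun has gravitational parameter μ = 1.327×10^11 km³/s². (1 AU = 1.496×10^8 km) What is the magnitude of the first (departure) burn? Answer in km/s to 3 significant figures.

In km: r₁ = 2.02 × 1.496×10^8 = 3.02192×10^8 km; r₂ = 10.7 × 1.496×10^8 = 1.60072×10^9 km.
Transfer-ellipse semi-major axis a_t = (r₁ + r₂)/2 = (3.02192×10^8 + 1.60072×10^9)/2 = 9.51456×10^8 km.
On the circular orbit at r = 3.02192×10^8 km, v_c = √(μ/r) = 20.955 km/s.
Vis-viva on the transfer ellipse at r = 3.02192×10^8 km gives v_t = √[μ(2/r − 1/a_t)] = 27.180 km/s.
Δv₁ = |v_t − v_c| = |27.180 − 20.955| = 6.225 km/s.

Δv₁ = 6.23 km/s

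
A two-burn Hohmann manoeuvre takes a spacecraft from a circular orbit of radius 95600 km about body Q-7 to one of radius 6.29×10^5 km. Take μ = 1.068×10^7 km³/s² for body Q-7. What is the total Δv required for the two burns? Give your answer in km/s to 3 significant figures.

Δv = 5.36 km/s

The Hohmann ellipse has a_t = (r₁ + r₂)/2 = 3.623×10^5 km.
At r₁ the circular-orbit speed is v₁ = √(μ/r₁) = 10.570 km/s.
On the transfer ellipse at r₁, vis-viva gives v_p = √[μ(2/r₁ − 1/a_t)] = 13.927 km/s.
First burn Δv₁ = |v_p − v₁| = 3.357 km/s.
At r₂, v₂ = √(μ/r₂) = 4.121 km/s.
Transfer-orbit speed at r₂: v_a = √[μ(2/r₂ − 1/a_t)] = 2.117 km/s.
Second burn Δv₂ = |v₂ − v_a| = 2.004 km/s.
Total Δv = Δv₁ + Δv₂ = 5.361 km/s.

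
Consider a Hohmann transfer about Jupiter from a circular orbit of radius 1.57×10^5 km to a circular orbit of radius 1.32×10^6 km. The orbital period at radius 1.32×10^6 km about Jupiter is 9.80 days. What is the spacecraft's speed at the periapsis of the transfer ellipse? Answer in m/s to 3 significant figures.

From Kepler's third law T² = 4π²r³/μ at r = 1.32×10^6 km, T = 9.80 days = 9.80 × 86400 s = 8.4672×10^5 s: μ = 4π²r³/T² = 1.26649×10^8 km³/s².
The Hohmann ellipse has a_t = (r₁ + r₂)/2 = 7.385×10^5 km.
The periapsis of the transfer ellipse is at r = 1.570×10^5 km.
Vis-viva: v = √[μ(2/r − 1/a_t)] = √[1.26649×10^8 × (2/1.570×10^5 − 1/7.385×10^5)] = 37.97 km/s.

v = 38000 m/s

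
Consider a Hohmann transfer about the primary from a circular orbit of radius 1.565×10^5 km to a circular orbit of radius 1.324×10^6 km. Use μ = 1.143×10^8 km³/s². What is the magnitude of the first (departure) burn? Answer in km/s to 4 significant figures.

Semi-major axis of the transfer orbit: a_t = (1.565×10^5 + 1.324×10^6)/2 = 7.4025×10^5 km.
Circular speed at r = 1.565×10^5 km: v_c = √(μ/r) = 27.025 km/s.
Transfer-orbit speed at the same r (vis-viva, a = a_t): v_t = √[μ(2/r − 1/a_t)] = 36.143 km/s.
Δv₁ = |v_t − v_c| = |36.143 − 27.025| = 9.118 km/s.

Δv₁ = 9.118 km/s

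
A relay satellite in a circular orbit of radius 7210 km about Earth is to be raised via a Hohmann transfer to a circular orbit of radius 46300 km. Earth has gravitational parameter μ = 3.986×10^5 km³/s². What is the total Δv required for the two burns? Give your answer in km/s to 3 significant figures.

Semi-major axis of the transfer orbit: a_t = (7210 + 46300)/2 = 26755 km.
Circular speed at r₁: v₁ = √(μ/r₁) = √(3.986×10^5/7210) = 7.435 km/s.
Transfer-orbit speed at r₁ (v² = μ(2/r − 1/a)): v_p = √[μ(2/r₁ − 1/a_t)] = 9.781 km/s.
First burn Δv₁ = |v_p − v₁| = 2.346 km/s.
At r₂, v₂ = √(μ/r₂) = 2.934 km/s.
Transfer-orbit speed at r₂: v_a = √[μ(2/r₂ − 1/a_t)] = 1.523 km/s.
Second burn Δv₂ = |v₂ − v_a| = 1.411 km/s.
Total Δv = Δv₁ + Δv₂ = 3.757 km/s.

Δv = 3.76 km/s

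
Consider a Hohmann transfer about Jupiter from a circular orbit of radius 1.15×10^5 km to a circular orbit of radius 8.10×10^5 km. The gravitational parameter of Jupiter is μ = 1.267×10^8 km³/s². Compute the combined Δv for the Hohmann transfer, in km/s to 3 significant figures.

Δv = 17.0 km/s

Transfer-ellipse semi-major axis a_t = (r₁ + r₂)/2 = (1.150×10^5 + 8.100×10^5)/2 = 4.625×10^5 km.
At r₁ the circular-orbit speed is v₁ = √(μ/r₁) = 33.192 km/s.
On the transfer ellipse at r₁, vis-viva equation gives v_p = √[μ(2/r₁ − 1/a_t)] = 43.926 km/s.
First burn Δv₁ = |v_p − v₁| = 10.73 km/s.
Circular speed at r₂: v₂ = √(μ/r₂) = 12.5068 km/s.
Transfer-orbit speed at r₂: v_a = √[μ(2/r₂ − 1/a_t)] = 6.23647 km/s.
Second burn Δv₂ = |v₂ − v_a| = 6.270 km/s.
Δv = Δv₁ + Δv₂ = 10.73 + 6.270 = 17.00 km/s.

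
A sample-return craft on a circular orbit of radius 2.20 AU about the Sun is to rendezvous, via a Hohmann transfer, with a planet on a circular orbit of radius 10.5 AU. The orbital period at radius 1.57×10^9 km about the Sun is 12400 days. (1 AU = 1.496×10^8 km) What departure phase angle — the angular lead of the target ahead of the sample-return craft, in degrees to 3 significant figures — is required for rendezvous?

φ = 95.3°

From Kepler's third law T² = 4π²r³/μ at r = 1.57×10^9 km, T = 12400 days = 12400 × 86400 s = 1.07136×10^9 s: μ = 4π²r³/T² = 1.33103×10^11 km³/s².
In km: r₁ = 2.20 × 1.496×10^8 = 3.2912×10^8 km; r₂ = 10.5 × 1.496×10^8 = 1.5708×10^9 km.
Transfer-ellipse semi-major axis a_t = (r₁ + r₂)/2 = (3.2912×10^8 + 1.5708×10^9)/2 = 9.4996×10^8 km.
The half-period of the transfer ellipse is t = π√(a_t³/μ) = 2.52124×10^8 s.
The target's mean motion on its circular orbit is ω₂ = √(μ/r₂³) = 5.86020×10^-9 rad/s.
Angle swept by the target during transfer: ω₂·t = 1.477497 rad = 84.654°.
Arrival is 180° from departure on the ellipse, so φ = 180° − 84.654° = 95.3°.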